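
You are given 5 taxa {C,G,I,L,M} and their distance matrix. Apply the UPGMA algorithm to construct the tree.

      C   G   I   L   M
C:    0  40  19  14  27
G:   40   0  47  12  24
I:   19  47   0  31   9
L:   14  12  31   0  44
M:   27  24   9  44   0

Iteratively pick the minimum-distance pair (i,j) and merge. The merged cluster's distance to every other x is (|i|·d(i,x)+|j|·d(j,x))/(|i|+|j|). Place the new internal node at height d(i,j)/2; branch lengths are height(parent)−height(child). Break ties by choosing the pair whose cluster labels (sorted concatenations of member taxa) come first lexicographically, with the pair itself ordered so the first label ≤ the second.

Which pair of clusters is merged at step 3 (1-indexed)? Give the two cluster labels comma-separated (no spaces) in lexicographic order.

C,IM

1. join I+M (d=9) ⇒ IM; edges |I|=9/2, |M|=9/2
  updated: d(C,IM)=23, d(G,IM)=71/2, d(IM,L)=75/2
2. join G+L (d=12) ⇒ GL; edges |G|=6, |L|=6
  updated: d(C,GL)=27, d(GL,IM)=73/2
3. join C+IM (d=23) ⇒ CIM; edges |C|=23/2, |IM|=7
  updated: d(CIM,GL)=100/3
4. join CIM+GL (d=100/3) ⇒ CGILM; edges |CIM|=31/6, |GL|=32/3
final tree: ((C:23/2,(I:9/2,M:9/2):7):31/6,(G:6,L:6):32/3)
total length: 166/3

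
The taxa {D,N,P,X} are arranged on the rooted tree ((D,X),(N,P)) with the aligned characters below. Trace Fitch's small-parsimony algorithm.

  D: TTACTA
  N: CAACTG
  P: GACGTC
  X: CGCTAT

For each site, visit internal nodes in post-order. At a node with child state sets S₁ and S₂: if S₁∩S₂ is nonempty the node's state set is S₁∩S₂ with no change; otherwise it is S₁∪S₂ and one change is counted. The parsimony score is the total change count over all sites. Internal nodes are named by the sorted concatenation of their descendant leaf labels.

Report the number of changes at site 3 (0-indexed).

[col 0] DX: children D:{T}, X:{C} ∪→ {C,T}; cost 1
[col 0] NP: children N:{C}, P:{G} ∪→ {C,G}; cost 1
[col 0] DNPX: children DX:{C,T}, NP:{C,G} ∩→ {C}; cost 0
[col 1] DX: children D:{T}, X:{G} ∪→ {G,T}; cost 1
[col 1] NP: children N:{A}, P:{A} ∩→ {A}; cost 0
[col 1] DNPX: children DX:{G,T}, NP:{A} ∪→ {A,G,T}; cost 1
[col 2] DX: children D:{A}, X:{C} ∪→ {A,C}; cost 1
[col 2] NP: children N:{A}, P:{C} ∪→ {A,C}; cost 1
[col 2] DNPX: children DX:{A,C}, NP:{A,C} ∩→ {A,C}; cost 0
[col 3] DX: children D:{C}, X:{T} ∪→ {C,T}; cost 1
[col 3] NP: children N:{C}, P:{G} ∪→ {C,G}; cost 1
[col 3] DNPX: children DX:{C,T}, NP:{C,G} ∩→ {C}; cost 0
[col 4] DX: children D:{T}, X:{A} ∪→ {A,T}; cost 1
[col 4] NP: children N:{T}, P:{T} ∩→ {T}; cost 0
[col 4] DNPX: children DX:{A,T}, NP:{T} ∩→ {T}; cost 0
[col 5] DX: children D:{A}, X:{T} ∪→ {A,T}; cost 1
[col 5] NP: children N:{G}, P:{C} ∪→ {C,G}; cost 1
[col 5] DNPX: children DX:{A,T}, NP:{C,G} ∪→ {A,C,G,T}; cost 1
per-site changes: [2, 2, 2, 2, 1, 3]; total = 12

2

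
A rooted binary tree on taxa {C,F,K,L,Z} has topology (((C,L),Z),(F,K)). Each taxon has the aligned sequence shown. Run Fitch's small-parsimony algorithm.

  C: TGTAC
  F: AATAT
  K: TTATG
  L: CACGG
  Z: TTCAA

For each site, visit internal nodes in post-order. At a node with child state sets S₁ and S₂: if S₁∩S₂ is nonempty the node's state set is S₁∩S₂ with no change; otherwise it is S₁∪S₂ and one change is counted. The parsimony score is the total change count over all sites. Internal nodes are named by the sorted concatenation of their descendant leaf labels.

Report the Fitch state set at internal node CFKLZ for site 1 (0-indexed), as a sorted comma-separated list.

A,T

CL@0: {T} ∪ {C} = {C,T} (union, +1)
CLZ@0: {C,T} ∩ {T} = {T} (intersection, +0)
FK@0: {A} ∪ {T} = {A,T} (union, +1)
CFKLZ@0: {T} ∩ {A,T} = {T} (intersection, +0)
CL@1: {G} ∪ {A} = {A,G} (union, +1)
CLZ@1: {A,G} ∪ {T} = {A,G,T} (union, +1)
FK@1: {A} ∪ {T} = {A,T} (union, +1)
CFKLZ@1: {A,G,T} ∩ {A,T} = {A,T} (intersection, +0)
CL@2: {T} ∪ {C} = {C,T} (union, +1)
CLZ@2: {C,T} ∩ {C} = {C} (intersection, +0)
FK@2: {T} ∪ {A} = {A,T} (union, +1)
CFKLZ@2: {C} ∪ {A,T} = {A,C,T} (union, +1)
CL@3: {A} ∪ {G} = {A,G} (union, +1)
CLZ@3: {A,G} ∩ {A} = {A} (intersection, +0)
FK@3: {A} ∪ {T} = {A,T} (union, +1)
CFKLZ@3: {A} ∩ {A,T} = {A} (intersection, +0)
CL@4: {C} ∪ {G} = {C,G} (union, +1)
CLZ@4: {C,G} ∪ {A} = {A,C,G} (union, +1)
FK@4: {T} ∪ {G} = {G,T} (union, +1)
CFKLZ@4: {A,C,G} ∩ {G,T} = {G} (intersection, +0)
per-site changes: [2, 3, 3, 2, 3]; total = 13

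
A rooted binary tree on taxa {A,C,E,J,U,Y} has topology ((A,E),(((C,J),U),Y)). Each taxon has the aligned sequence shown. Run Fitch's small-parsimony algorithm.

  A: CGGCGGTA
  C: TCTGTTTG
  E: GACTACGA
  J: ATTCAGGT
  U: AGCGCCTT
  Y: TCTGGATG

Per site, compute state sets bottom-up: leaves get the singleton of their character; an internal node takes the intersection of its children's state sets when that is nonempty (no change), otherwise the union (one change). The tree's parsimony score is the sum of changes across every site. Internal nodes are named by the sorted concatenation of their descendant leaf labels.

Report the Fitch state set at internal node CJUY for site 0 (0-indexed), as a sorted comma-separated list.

A,T

site 0, node AE: A={C} ∪ E={G} → {C,G} (+1)
site 0, node CJ: C={T} ∪ J={A} → {A,T} (+1)
site 0, node CJU: CJ={A,T} ∩ U={A} → {A} (+0)
site 0, node CJUY: CJU={A} ∪ Y={T} → {A,T} (+1)
site 0, node ACEJUY: AE={C,G} ∪ CJUY={A,T} → {A,C,G,T} (+1)
site 1, node AE: A={G} ∪ E={A} → {A,G} (+1)
site 1, node CJ: C={C} ∪ J={T} → {C,T} (+1)
site 1, node CJU: CJ={C,T} ∪ U={G} → {C,G,T} (+1)
site 1, node CJUY: CJU={C,G,T} ∩ Y={C} → {C} (+0)
site 1, node ACEJUY: AE={A,G} ∪ CJUY={C} → {A,C,G} (+1)
site 2, node AE: A={G} ∪ E={C} → {C,G} (+1)
site 2, node CJ: C={T} ∩ J={T} → {T} (+0)
site 2, node CJU: CJ={T} ∪ U={C} → {C,T} (+1)
site 2, node CJUY: CJU={C,T} ∩ Y={T} → {T} (+0)
site 2, node ACEJUY: AE={C,G} ∪ CJUY={T} → {C,G,T} (+1)
site 3, node AE: A={C} ∪ E={T} → {C,T} (+1)
site 3, node CJ: C={G} ∪ J={C} → {C,G} (+1)
site 3, node CJU: CJ={C,G} ∩ U={G} → {G} (+0)
site 3, node CJUY: CJU={G} ∩ Y={G} → {G} (+0)
site 3, node ACEJUY: AE={C,T} ∪ CJUY={G} → {C,G,T} (+1)
site 4, node AE: A={G} ∪ E={A} → {A,G} (+1)
site 4, node CJ: C={T} ∪ J={A} → {A,T} (+1)
site 4, node CJU: CJ={A,T} ∪ U={C} → {A,C,T} (+1)
site 4, node CJUY: CJU={A,C,T} ∪ Y={G} → {A,C,G,T} (+1)
site 4, node ACEJUY: AE={A,G} ∩ CJUY={A,C,G,T} → {A,G} (+0)
site 5, node AE: A={G} ∪ E={C} → {C,G} (+1)
site 5, node CJ: C={T} ∪ J={G} → {G,T} (+1)
site 5, node CJU: CJ={G,T} ∪ U={C} → {C,G,T} (+1)
site 5, node CJUY: CJU={C,G,T} ∪ Y={A} → {A,C,G,T} (+1)
site 5, node ACEJUY: AE={C,G} ∩ CJUY={A,C,G,T} → {C,G} (+0)
site 6, node AE: A={T} ∪ E={G} → {G,T} (+1)
site 6, node CJ: C={T} ∪ J={G} → {G,T} (+1)
site 6, node CJU: CJ={G,T} ∩ U={T} → {T} (+0)
site 6, node CJUY: CJU={T} ∩ Y={T} → {T} (+0)
site 6, node ACEJUY: AE={G,T} ∩ CJUY={T} → {T} (+0)
site 7, node AE: A={A} ∩ E={A} → {A} (+0)
site 7, node CJ: C={G} ∪ J={T} → {G,T} (+1)
site 7, node CJU: CJ={G,T} ∩ U={T} → {T} (+0)
site 7, node CJUY: CJU={T} ∪ Y={G} → {G,T} (+1)
site 7, node ACEJUY: AE={A} ∪ CJUY={G,T} → {A,G,T} (+1)
per-site changes: [4, 4, 3, 3, 4, 4, 2, 3]; total = 27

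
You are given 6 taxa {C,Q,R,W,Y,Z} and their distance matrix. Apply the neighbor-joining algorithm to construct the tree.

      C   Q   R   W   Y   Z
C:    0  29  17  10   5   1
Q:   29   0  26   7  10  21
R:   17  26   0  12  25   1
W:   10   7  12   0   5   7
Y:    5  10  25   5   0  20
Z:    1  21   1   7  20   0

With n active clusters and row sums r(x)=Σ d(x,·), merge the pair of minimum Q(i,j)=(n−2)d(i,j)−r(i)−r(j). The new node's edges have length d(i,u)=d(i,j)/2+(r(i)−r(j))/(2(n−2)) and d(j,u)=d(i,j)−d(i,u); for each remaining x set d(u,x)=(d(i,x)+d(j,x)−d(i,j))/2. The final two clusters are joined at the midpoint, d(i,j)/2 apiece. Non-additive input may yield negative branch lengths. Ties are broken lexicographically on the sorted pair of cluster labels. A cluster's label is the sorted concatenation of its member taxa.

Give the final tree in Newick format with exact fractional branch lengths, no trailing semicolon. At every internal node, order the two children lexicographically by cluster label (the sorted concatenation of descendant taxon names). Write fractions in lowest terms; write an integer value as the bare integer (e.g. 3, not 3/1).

((((C:31/12,(R:35/8,Z:-27/8):71/12):59/8,W:-17/8):25/8,Q:69/8):11/16,Y:11/16)

1. join R+Z (d=1, Q=-127) ⇒ RZ; edges |R|=35/8, |Z|=-27/8
  updated: d(C,RZ)=17/2, d(Q,RZ)=23, d(RZ,W)=9, d(RZ,Y)=22
2. join C+RZ (d=17/2, Q=-179/2) ⇒ CRZ; edges |C|=31/12, |RZ|=71/12
  updated: d(CRZ,Q)=87/4, d(CRZ,W)=21/4, d(CRZ,Y)=37/4
3. join CRZ+W (d=21/4, Q=-43) ⇒ CRWZ; edges |CRZ|=59/8, |W|=-17/8
  updated: d(CRWZ,Q)=47/4, d(CRWZ,Y)=9/2
4. join CRWZ+Q (d=47/4, Q=-105/4) ⇒ CQRWZ; edges |CRWZ|=25/8, |Q|=69/8
  updated: d(CQRWZ,Y)=11/8
5. join CQRWZ+Y (d=11/8) ⇒ CQRWYZ; edges |CQRWZ|=11/16, |Y|=11/16
final tree: ((((C:31/12,(R:35/8,Z:-27/8):71/12):59/8,W:-17/8):25/8,Q:69/8):11/16,Y:11/16)
total length: 223/8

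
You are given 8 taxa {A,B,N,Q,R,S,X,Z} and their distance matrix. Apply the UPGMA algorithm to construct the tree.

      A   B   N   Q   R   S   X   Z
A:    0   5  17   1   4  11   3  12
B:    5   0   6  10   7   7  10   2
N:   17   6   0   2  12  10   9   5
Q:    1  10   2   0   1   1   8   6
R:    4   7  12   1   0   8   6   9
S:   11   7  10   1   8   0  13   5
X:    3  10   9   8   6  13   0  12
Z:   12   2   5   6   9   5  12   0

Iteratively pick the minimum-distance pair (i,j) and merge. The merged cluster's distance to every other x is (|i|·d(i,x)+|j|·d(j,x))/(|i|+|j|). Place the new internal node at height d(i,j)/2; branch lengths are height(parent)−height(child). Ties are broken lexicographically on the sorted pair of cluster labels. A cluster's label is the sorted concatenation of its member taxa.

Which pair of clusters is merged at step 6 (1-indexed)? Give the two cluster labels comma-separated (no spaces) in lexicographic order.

1. join A+Q (d=1) ⇒ AQ; edges |A|=1/2, |Q|=1/2
  updated: d(AQ,B)=15/2, d(AQ,N)=19/2, d(AQ,R)=5/2, d(AQ,S)=6, d(AQ,X)=11/2, d(AQ,Z)=9
2. join B+Z (d=2) ⇒ BZ; edges |B|=1, |Z|=1
  updated: d(AQ,BZ)=33/4, d(BZ,N)=11/2, d(BZ,R)=8, d(BZ,S)=6, d(BZ,X)=11
3. join AQ+R (d=5/2) ⇒ AQR; edges |AQ|=3/4, |R|=5/4
  updated: d(AQR,BZ)=49/6, d(AQR,N)=31/3, d(AQR,S)=20/3, d(AQR,X)=17/3
4. join BZ+N (d=11/2) ⇒ BNZ; edges |BZ|=7/4, |N|=11/4
  updated: d(AQR,BNZ)=80/9, d(BNZ,S)=22/3, d(BNZ,X)=31/3
5. join AQR+X (d=17/3) ⇒ AQRX; edges |AQR|=19/12, |X|=17/6
  updated: d(AQRX,BNZ)=37/4, d(AQRX,S)=33/4
6. join BNZ+S (d=22/3) ⇒ BNSZ; edges |BNZ|=11/12, |S|=11/3
  updated: d(AQRX,BNSZ)=9
7. join AQRX+BNSZ (d=9) ⇒ ABNQRSXZ; edges |AQRX|=5/3, |BNSZ|=5/6
final tree: ((((A:1/2,Q:1/2):3/4,R:5/4):19/12,X:17/6):5/3,(((B:1,Z:1):7/4,N:11/4):11/12,S:11/3):5/6)
total length: 21

BNZ,S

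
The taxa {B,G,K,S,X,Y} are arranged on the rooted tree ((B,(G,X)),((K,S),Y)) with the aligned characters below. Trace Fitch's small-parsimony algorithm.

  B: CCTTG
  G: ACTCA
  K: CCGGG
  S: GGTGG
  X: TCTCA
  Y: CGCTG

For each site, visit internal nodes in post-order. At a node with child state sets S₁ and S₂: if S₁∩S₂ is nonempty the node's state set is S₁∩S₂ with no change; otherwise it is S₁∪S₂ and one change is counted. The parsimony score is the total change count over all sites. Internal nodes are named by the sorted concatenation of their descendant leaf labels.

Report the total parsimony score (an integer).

site 0, node GX: G={A} ∪ X={T} → {A,T} (+1)
site 0, node BGX: B={C} ∪ GX={A,T} → {A,C,T} (+1)
site 0, node KS: K={C} ∪ S={G} → {C,G} (+1)
site 0, node KSY: KS={C,G} ∩ Y={C} → {C} (+0)
site 0, node BGKSXY: BGX={A,C,T} ∩ KSY={C} → {C} (+0)
site 1, node GX: G={C} ∩ X={C} → {C} (+0)
site 1, node BGX: B={C} ∩ GX={C} → {C} (+0)
site 1, node KS: K={C} ∪ S={G} → {C,G} (+1)
site 1, node KSY: KS={C,G} ∩ Y={G} → {G} (+0)
site 1, node BGKSXY: BGX={C} ∪ KSY={G} → {C,G} (+1)
site 2, node GX: G={T} ∩ X={T} → {T} (+0)
site 2, node BGX: B={T} ∩ GX={T} → {T} (+0)
site 2, node KS: K={G} ∪ S={T} → {G,T} (+1)
site 2, node KSY: KS={G,T} ∪ Y={C} → {C,G,T} (+1)
site 2, node BGKSXY: BGX={T} ∩ KSY={C,G,T} → {T} (+0)
site 3, node GX: G={C} ∩ X={C} → {C} (+0)
site 3, node BGX: B={T} ∪ GX={C} → {C,T} (+1)
site 3, node KS: K={G} ∩ S={G} → {G} (+0)
site 3, node KSY: KS={G} ∪ Y={T} → {G,T} (+1)
site 3, node BGKSXY: BGX={C,T} ∩ KSY={G,T} → {T} (+0)
site 4, node GX: G={A} ∩ X={A} → {A} (+0)
site 4, node BGX: B={G} ∪ GX={A} → {A,G} (+1)
site 4, node KS: K={G} ∩ S={G} → {G} (+0)
site 4, node KSY: KS={G} ∩ Y={G} → {G} (+0)
site 4, node BGKSXY: BGX={A,G} ∩ KSY={G} → {G} (+0)
per-site changes: [3, 2, 2, 2, 1]; total = 10

10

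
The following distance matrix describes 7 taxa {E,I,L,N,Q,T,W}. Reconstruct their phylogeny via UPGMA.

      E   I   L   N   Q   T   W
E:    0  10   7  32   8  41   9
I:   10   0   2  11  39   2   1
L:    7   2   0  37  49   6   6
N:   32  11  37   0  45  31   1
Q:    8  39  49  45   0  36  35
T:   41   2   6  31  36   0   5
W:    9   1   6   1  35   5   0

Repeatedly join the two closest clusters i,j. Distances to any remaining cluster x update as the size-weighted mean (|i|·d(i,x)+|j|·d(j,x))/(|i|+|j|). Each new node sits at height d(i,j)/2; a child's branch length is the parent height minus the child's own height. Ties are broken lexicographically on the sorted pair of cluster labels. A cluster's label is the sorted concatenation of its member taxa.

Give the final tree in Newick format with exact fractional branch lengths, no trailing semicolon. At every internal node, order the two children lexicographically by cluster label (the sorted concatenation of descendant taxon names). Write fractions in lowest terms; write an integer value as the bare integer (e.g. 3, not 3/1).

step 1: merge (I,W) at d=1; branch lengths I→1/2, W→1/2; new cluster IW
  updated: d(E,IW)=19/2, d(IW,L)=4, d(IW,N)=6, d(IW,Q)=37, d(IW,T)=7/2
step 2: merge (IW,T) at d=7/2; branch lengths IW→5/4, T→7/4; new cluster ITW
  updated: d(E,ITW)=20, d(ITW,L)=14/3, d(ITW,N)=43/3, d(ITW,Q)=110/3
step 3: merge (ITW,L) at d=14/3; branch lengths ITW→7/12, L→7/3; new cluster ILTW
  updated: d(E,ILTW)=67/4, d(ILTW,N)=20, d(ILTW,Q)=159/4
step 4: merge (E,Q) at d=8; branch lengths E→4, Q→4; new cluster EQ
  updated: d(EQ,ILTW)=113/4, d(EQ,N)=77/2
step 5: merge (ILTW,N) at d=20; branch lengths ILTW→23/3, N→10; new cluster ILNTW
  updated: d(EQ,ILNTW)=303/10
step 6: merge (EQ,ILNTW) at d=303/10; branch lengths EQ→223/20, ILNTW→103/20; new cluster EILNQTW
final tree: ((E:4,Q:4):223/20,((((I:1/2,W:1/2):5/4,T:7/4):7/12,L:7/3):23/3,N:10):103/20)
total length: 2933/60

((E:4,Q:4):223/20,((((I:1/2,W:1/2):5/4,T:7/4):7/12,L:7/3):23/3,N:10):103/20)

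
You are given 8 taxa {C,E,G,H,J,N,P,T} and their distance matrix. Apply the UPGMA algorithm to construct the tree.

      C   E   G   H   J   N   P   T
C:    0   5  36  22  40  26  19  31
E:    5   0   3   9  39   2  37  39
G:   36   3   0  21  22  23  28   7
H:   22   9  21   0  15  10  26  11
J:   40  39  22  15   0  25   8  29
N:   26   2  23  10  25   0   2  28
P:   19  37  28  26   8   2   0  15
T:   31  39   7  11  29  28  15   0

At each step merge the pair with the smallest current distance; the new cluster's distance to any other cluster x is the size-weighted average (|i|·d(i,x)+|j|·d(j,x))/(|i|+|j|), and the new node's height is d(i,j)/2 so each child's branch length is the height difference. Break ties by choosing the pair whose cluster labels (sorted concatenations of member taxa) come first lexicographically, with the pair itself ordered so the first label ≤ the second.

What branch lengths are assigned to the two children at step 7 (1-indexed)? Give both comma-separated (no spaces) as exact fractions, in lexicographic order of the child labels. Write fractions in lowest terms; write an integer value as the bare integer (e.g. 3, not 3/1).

1. join E+N (d=2) ⇒ EN; edges |E|=1, |N|=1
  updated: d(C,EN)=31/2, d(EN,G)=13, d(EN,H)=19/2, d(EN,J)=32, d(EN,P)=39/2, d(EN,T)=67/2
2. join G+T (d=7) ⇒ GT; edges |G|=7/2, |T|=7/2
  updated: d(C,GT)=67/2, d(EN,GT)=93/4, d(GT,H)=16, d(GT,J)=51/2, d(GT,P)=43/2
3. join J+P (d=8) ⇒ JP; edges |J|=4, |P|=4
  updated: d(C,JP)=59/2, d(EN,JP)=103/4, d(GT,JP)=47/2, d(H,JP)=41/2
4. join EN+H (d=19/2) ⇒ EHN; edges |EN|=15/4, |H|=19/4
  updated: d(C,EHN)=53/3, d(EHN,GT)=125/6, d(EHN,JP)=24
5. join C+EHN (d=53/3) ⇒ CEHN; edges |C|=53/6, |EHN|=49/12
  updated: d(CEHN,GT)=24, d(CEHN,JP)=203/8
6. join GT+JP (d=47/2) ⇒ GJPT; edges |GT|=33/4, |JP|=31/4
  updated: d(CEHN,GJPT)=395/16
7. join CEHN+GJPT (d=395/16) ⇒ CEGHJNPT; edges |CEHN|=337/96, |GJPT|=19/32
final tree: ((C:53/6,((E:1,N:1):15/4,H:19/4):49/12):337/96,((G:7/2,T:7/2):33/4,(J:4,P:4):31/4):19/32)
total length: 2809/48

337/96,19/32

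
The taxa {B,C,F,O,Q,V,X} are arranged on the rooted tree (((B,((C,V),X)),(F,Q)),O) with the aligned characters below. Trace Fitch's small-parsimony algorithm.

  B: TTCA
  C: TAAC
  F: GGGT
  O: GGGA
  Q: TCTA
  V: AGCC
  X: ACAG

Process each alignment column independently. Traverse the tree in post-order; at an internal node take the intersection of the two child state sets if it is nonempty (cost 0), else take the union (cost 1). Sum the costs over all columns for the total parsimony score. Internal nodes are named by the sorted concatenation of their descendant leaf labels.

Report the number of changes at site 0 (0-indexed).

4

[col 0] CV: children C:{T}, V:{A} ∪→ {A,T}; cost 1
[col 0] CVX: children CV:{A,T}, X:{A} ∩→ {A}; cost 0
[col 0] BCVX: children B:{T}, CVX:{A} ∪→ {A,T}; cost 1
[col 0] FQ: children F:{G}, Q:{T} ∪→ {G,T}; cost 1
[col 0] BCFQVX: children BCVX:{A,T}, FQ:{G,T} ∩→ {T}; cost 0
[col 0] BCFOQVX: children BCFQVX:{T}, O:{G} ∪→ {G,T}; cost 1
[col 1] CV: children C:{A}, V:{G} ∪→ {A,G}; cost 1
[col 1] CVX: children CV:{A,G}, X:{C} ∪→ {A,C,G}; cost 1
[col 1] BCVX: children B:{T}, CVX:{A,C,G} ∪→ {A,C,G,T}; cost 1
[col 1] FQ: children F:{G}, Q:{C} ∪→ {C,G}; cost 1
[col 1] BCFQVX: children BCVX:{A,C,G,T}, FQ:{C,G} ∩→ {C,G}; cost 0
[col 1] BCFOQVX: children BCFQVX:{C,G}, O:{G} ∩→ {G}; cost 0
[col 2] CV: children C:{A}, V:{C} ∪→ {A,C}; cost 1
[col 2] CVX: children CV:{A,C}, X:{A} ∩→ {A}; cost 0
[col 2] BCVX: children B:{C}, CVX:{A} ∪→ {A,C}; cost 1
[col 2] FQ: children F:{G}, Q:{T} ∪→ {G,T}; cost 1
[col 2] BCFQVX: children BCVX:{A,C}, FQ:{G,T} ∪→ {A,C,G,T}; cost 1
[col 2] BCFOQVX: children BCFQVX:{A,C,G,T}, O:{G} ∩→ {G}; cost 0
[col 3] CV: children C:{C}, V:{C} ∩→ {C}; cost 0
[col 3] CVX: children CV:{C}, X:{G} ∪→ {C,G}; cost 1
[col 3] BCVX: children B:{A}, CVX:{C,G} ∪→ {A,C,G}; cost 1
[col 3] FQ: children F:{T}, Q:{A} ∪→ {A,T}; cost 1
[col 3] BCFQVX: children BCVX:{A,C,G}, FQ:{A,T} ∩→ {A}; cost 0
[col 3] BCFOQVX: children BCFQVX:{A}, O:{A} ∩→ {A}; cost 0
per-site changes: [4, 4, 4, 3]; total = 15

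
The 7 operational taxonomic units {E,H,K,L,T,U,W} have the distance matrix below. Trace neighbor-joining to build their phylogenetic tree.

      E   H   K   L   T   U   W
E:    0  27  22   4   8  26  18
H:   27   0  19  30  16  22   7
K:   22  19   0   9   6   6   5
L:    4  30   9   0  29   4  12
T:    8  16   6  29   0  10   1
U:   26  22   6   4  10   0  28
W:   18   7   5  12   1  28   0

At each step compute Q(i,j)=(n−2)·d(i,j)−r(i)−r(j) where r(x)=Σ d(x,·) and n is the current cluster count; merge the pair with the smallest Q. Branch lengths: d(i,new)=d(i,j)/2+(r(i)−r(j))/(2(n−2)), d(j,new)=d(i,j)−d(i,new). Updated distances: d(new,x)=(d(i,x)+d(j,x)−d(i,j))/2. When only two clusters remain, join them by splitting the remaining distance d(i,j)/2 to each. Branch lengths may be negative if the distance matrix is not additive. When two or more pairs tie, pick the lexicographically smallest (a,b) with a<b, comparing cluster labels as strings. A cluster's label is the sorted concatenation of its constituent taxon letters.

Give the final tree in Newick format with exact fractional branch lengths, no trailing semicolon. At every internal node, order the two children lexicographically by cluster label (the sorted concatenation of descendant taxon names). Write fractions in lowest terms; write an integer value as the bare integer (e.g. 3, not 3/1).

((((E:37/10,L:3/10):273/32,U:143/32):89/32,((H:129/16,W:-17/16):115/24,T:5/24):137/32):15/64,K:15/64)

1. join E+L (d=4, Q=-173) ⇒ EL; edges |E|=37/10, |L|=3/10
  updated: d(EL,H)=53/2, d(EL,K)=27/2, d(EL,T)=33/2, d(EL,U)=13, d(EL,W)=13
2. join H+W (d=7, Q=-233/2) ⇒ HW; edges |H|=129/16, |W|=-17/16
  updated: d(EL,HW)=65/4, d(HW,K)=17/2, d(HW,T)=5, d(HW,U)=43/2
3. join HW+T (d=5, Q=-295/4) ⇒ HTW; edges |HW|=115/24, |T|=5/24
  updated: d(EL,HTW)=111/8, d(HTW,K)=19/4, d(HTW,U)=53/4
4. join EL+U (d=13, Q=-373/8) ⇒ ELU; edges |EL|=273/32, |U|=143/32
  updated: d(ELU,HTW)=113/16, d(ELU,K)=13/4
5. join ELU+HTW (d=113/16, Q=-241/16) ⇒ EHLTUW; edges |ELU|=89/32, |HTW|=137/32
  updated: d(EHLTUW,K)=15/32
6. join EHLTUW+K (d=15/32) ⇒ EHKLTUW; edges |EHLTUW|=15/64, |K|=15/64
final tree: ((((E:37/10,L:3/10):273/32,U:143/32):89/32,((H:129/16,W:-17/16):115/24,T:5/24):137/32):15/64,K:15/64)
total length: 1169/32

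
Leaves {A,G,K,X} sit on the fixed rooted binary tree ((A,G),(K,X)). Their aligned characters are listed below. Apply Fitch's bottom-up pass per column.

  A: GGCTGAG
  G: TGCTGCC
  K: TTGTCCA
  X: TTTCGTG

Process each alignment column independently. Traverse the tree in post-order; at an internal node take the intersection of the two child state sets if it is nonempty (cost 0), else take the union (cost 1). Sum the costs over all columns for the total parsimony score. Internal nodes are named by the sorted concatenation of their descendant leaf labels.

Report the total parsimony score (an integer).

10

AG@0: {G} ∪ {T} = {G,T} (union, +1)
KX@0: {T} ∩ {T} = {T} (intersection, +0)
AGKX@0: {G,T} ∩ {T} = {T} (intersection, +0)
AG@1: {G} ∩ {G} = {G} (intersection, +0)
KX@1: {T} ∩ {T} = {T} (intersection, +0)
AGKX@1: {G} ∪ {T} = {G,T} (union, +1)
AG@2: {C} ∩ {C} = {C} (intersection, +0)
KX@2: {G} ∪ {T} = {G,T} (union, +1)
AGKX@2: {C} ∪ {G,T} = {C,G,T} (union, +1)
AG@3: {T} ∩ {T} = {T} (intersection, +0)
KX@3: {T} ∪ {C} = {C,T} (union, +1)
AGKX@3: {T} ∩ {C,T} = {T} (intersection, +0)
AG@4: {G} ∩ {G} = {G} (intersection, +0)
KX@4: {C} ∪ {G} = {C,G} (union, +1)
AGKX@4: {G} ∩ {C,G} = {G} (intersection, +0)
AG@5: {A} ∪ {C} = {A,C} (union, +1)
KX@5: {C} ∪ {T} = {C,T} (union, +1)
AGKX@5: {A,C} ∩ {C,T} = {C} (intersection, +0)
AG@6: {G} ∪ {C} = {C,G} (union, +1)
KX@6: {A} ∪ {G} = {A,G} (union, +1)
AGKX@6: {C,G} ∩ {A,G} = {G} (intersection, +0)
per-site changes: [1, 1, 2, 1, 1, 2, 2]; total = 10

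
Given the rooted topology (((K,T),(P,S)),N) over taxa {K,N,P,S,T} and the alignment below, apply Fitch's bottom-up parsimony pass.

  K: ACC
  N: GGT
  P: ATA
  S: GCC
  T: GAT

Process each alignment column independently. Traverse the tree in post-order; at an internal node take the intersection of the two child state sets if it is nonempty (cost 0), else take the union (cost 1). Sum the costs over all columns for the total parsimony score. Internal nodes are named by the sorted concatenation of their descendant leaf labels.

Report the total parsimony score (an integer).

8

[col 0] KT: children K:{A}, T:{G} ∪→ {A,G}; cost 1
[col 0] PS: children P:{A}, S:{G} ∪→ {A,G}; cost 1
[col 0] KPST: children KT:{A,G}, PS:{A,G} ∩→ {A,G}; cost 0
[col 0] KNPST: children KPST:{A,G}, N:{G} ∩→ {G}; cost 0
[col 1] KT: children K:{C}, T:{A} ∪→ {A,C}; cost 1
[col 1] PS: children P:{T}, S:{C} ∪→ {C,T}; cost 1
[col 1] KPST: children KT:{A,C}, PS:{C,T} ∩→ {C}; cost 0
[col 1] KNPST: children KPST:{C}, N:{G} ∪→ {C,G}; cost 1
[col 2] KT: children K:{C}, T:{T} ∪→ {C,T}; cost 1
[col 2] PS: children P:{A}, S:{C} ∪→ {A,C}; cost 1
[col 2] KPST: children KT:{C,T}, PS:{A,C} ∩→ {C}; cost 0
[col 2] KNPST: children KPST:{C}, N:{T} ∪→ {C,T}; cost 1
per-site changes: [2, 3, 3]; total = 8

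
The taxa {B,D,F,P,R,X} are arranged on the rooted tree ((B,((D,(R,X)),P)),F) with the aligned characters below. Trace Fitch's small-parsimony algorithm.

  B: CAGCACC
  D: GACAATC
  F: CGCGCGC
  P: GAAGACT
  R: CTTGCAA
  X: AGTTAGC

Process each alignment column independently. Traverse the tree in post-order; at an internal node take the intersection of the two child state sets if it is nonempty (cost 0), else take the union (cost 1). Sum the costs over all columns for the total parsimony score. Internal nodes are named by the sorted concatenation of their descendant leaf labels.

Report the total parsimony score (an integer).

[col 0] RX: children R:{C}, X:{A} ∪→ {A,C}; cost 1
[col 0] DRX: children D:{G}, RX:{A,C} ∪→ {A,C,G}; cost 1
[col 0] DPRX: children DRX:{A,C,G}, P:{G} ∩→ {G}; cost 0
[col 0] BDPRX: children B:{C}, DPRX:{G} ∪→ {C,G}; cost 1
[col 0] BDFPRX: children BDPRX:{C,G}, F:{C} ∩→ {C}; cost 0
[col 1] RX: children R:{T}, X:{G} ∪→ {G,T}; cost 1
[col 1] DRX: children D:{A}, RX:{G,T} ∪→ {A,G,T}; cost 1
[col 1] DPRX: children DRX:{A,G,T}, P:{A} ∩→ {A}; cost 0
[col 1] BDPRX: children B:{A}, DPRX:{A} ∩→ {A}; cost 0
[col 1] BDFPRX: children BDPRX:{A}, F:{G} ∪→ {A,G}; cost 1
[col 2] RX: children R:{T}, X:{T} ∩→ {T}; cost 0
[col 2] DRX: children D:{C}, RX:{T} ∪→ {C,T}; cost 1
[col 2] DPRX: children DRX:{C,T}, P:{A} ∪→ {A,C,T}; cost 1
[col 2] BDPRX: children B:{G}, DPRX:{A,C,T} ∪→ {A,C,G,T}; cost 1
[col 2] BDFPRX: children BDPRX:{A,C,G,T}, F:{C} ∩→ {C}; cost 0
[col 3] RX: children R:{G}, X:{T} ∪→ {G,T}; cost 1
[col 3] DRX: children D:{A}, RX:{G,T} ∪→ {A,G,T}; cost 1
[col 3] DPRX: children DRX:{A,G,T}, P:{G} ∩→ {G}; cost 0
[col 3] BDPRX: children B:{C}, DPRX:{G} ∪→ {C,G}; cost 1
[col 3] BDFPRX: children BDPRX:{C,G}, F:{G} ∩→ {G}; cost 0
[col 4] RX: children R:{C}, X:{A} ∪→ {A,C}; cost 1
[col 4] DRX: children D:{A}, RX:{A,C} ∩→ {A}; cost 0
[col 4] DPRX: children DRX:{A}, P:{A} ∩→ {A}; cost 0
[col 4] BDPRX: children B:{A}, DPRX:{A} ∩→ {A}; cost 0
[col 4] BDFPRX: children BDPRX:{A}, F:{C} ∪→ {A,C}; cost 1
[col 5] RX: children R:{A}, X:{G} ∪→ {A,G}; cost 1
[col 5] DRX: children D:{T}, RX:{A,G} ∪→ {A,G,T}; cost 1
[col 5] DPRX: children DRX:{A,G,T}, P:{C} ∪→ {A,C,G,T}; cost 1
[col 5] BDPRX: children B:{C}, DPRX:{A,C,G,T} ∩→ {C}; cost 0
[col 5] BDFPRX: children BDPRX:{C}, F:{G} ∪→ {C,G}; cost 1
[col 6] RX: children R:{A}, X:{C} ∪→ {A,C}; cost 1
[col 6] DRX: children D:{C}, RX:{A,C} ∩→ {C}; cost 0
[col 6] DPRX: children DRX:{C}, P:{T} ∪→ {C,T}; cost 1
[col 6] BDPRX: children B:{C}, DPRX:{C,T} ∩→ {C}; cost 0
[col 6] BDFPRX: children BDPRX:{C}, F:{C} ∩→ {C}; cost 0
per-site changes: [3, 3, 3, 3, 2, 4, 2]; total = 20

20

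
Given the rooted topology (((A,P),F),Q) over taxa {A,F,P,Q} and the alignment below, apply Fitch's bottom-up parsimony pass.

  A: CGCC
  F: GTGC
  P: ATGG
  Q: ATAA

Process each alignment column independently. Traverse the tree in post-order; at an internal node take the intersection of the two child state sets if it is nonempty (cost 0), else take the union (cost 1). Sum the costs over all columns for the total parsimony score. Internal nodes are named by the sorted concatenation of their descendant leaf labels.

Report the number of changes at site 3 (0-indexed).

2

[col 0] AP: children A:{C}, P:{A} ∪→ {A,C}; cost 1
[col 0] AFP: children AP:{A,C}, F:{G} ∪→ {A,C,G}; cost 1
[col 0] AFPQ: children AFP:{A,C,G}, Q:{A} ∩→ {A}; cost 0
[col 1] AP: children A:{G}, P:{T} ∪→ {G,T}; cost 1
[col 1] AFP: children AP:{G,T}, F:{T} ∩→ {T}; cost 0
[col 1] AFPQ: children AFP:{T}, Q:{T} ∩→ {T}; cost 0
[col 2] AP: children A:{C}, P:{G} ∪→ {C,G}; cost 1
[col 2] AFP: children AP:{C,G}, F:{G} ∩→ {G}; cost 0
[col 2] AFPQ: children AFP:{G}, Q:{A} ∪→ {A,G}; cost 1
[col 3] AP: children A:{C}, P:{G} ∪→ {C,G}; cost 1
[col 3] AFP: children AP:{C,G}, F:{C} ∩→ {C}; cost 0
[col 3] AFPQ: children AFP:{C}, Q:{A} ∪→ {A,C}; cost 1
per-site changes: [2, 1, 2, 2]; total = 7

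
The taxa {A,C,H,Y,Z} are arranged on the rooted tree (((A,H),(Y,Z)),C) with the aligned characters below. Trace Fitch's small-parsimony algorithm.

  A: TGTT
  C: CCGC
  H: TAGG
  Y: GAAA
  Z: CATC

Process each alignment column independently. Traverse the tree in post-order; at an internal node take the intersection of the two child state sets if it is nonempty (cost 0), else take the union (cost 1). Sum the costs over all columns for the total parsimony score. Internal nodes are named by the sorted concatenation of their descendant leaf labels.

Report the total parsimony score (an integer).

10

[col 0] AH: children A:{T}, H:{T} ∩→ {T}; cost 0
[col 0] YZ: children Y:{G}, Z:{C} ∪→ {C,G}; cost 1
[col 0] AHYZ: children AH:{T}, YZ:{C,G} ∪→ {C,G,T}; cost 1
[col 0] ACHYZ: children AHYZ:{C,G,T}, C:{C} ∩→ {C}; cost 0
[col 1] AH: children A:{G}, H:{A} ∪→ {A,G}; cost 1
[col 1] YZ: children Y:{A}, Z:{A} ∩→ {A}; cost 0
[col 1] AHYZ: children AH:{A,G}, YZ:{A} ∩→ {A}; cost 0
[col 1] ACHYZ: children AHYZ:{A}, C:{C} ∪→ {A,C}; cost 1
[col 2] AH: children A:{T}, H:{G} ∪→ {G,T}; cost 1
[col 2] YZ: children Y:{A}, Z:{T} ∪→ {A,T}; cost 1
[col 2] AHYZ: children AH:{G,T}, YZ:{A,T} ∩→ {T}; cost 0
[col 2] ACHYZ: children AHYZ:{T}, C:{G} ∪→ {G,T}; cost 1
[col 3] AH: children A:{T}, H:{G} ∪→ {G,T}; cost 1
[col 3] YZ: children Y:{A}, Z:{C} ∪→ {A,C}; cost 1
[col 3] AHYZ: children AH:{G,T}, YZ:{A,C} ∪→ {A,C,G,T}; cost 1
[col 3] ACHYZ: children AHYZ:{A,C,G,T}, C:{C} ∩→ {C}; cost 0
per-site changes: [2, 2, 3, 3]; total = 10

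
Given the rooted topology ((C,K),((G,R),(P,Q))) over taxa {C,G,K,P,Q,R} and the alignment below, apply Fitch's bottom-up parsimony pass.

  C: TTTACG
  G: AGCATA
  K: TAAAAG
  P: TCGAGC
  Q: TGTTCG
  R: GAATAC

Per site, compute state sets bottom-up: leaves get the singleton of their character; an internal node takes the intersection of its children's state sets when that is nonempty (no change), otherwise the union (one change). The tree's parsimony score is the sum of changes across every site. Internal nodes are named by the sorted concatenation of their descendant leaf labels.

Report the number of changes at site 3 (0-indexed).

2

CK@0: {T} ∩ {T} = {T} (intersection, +0)
GR@0: {A} ∪ {G} = {A,G} (union, +1)
PQ@0: {T} ∩ {T} = {T} (intersection, +0)
GPQR@0: {A,G} ∪ {T} = {A,G,T} (union, +1)
CGKPQR@0: {T} ∩ {A,G,T} = {T} (intersection, +0)
CK@1: {T} ∪ {A} = {A,T} (union, +1)
GR@1: {G} ∪ {A} = {A,G} (union, +1)
PQ@1: {C} ∪ {G} = {C,G} (union, +1)
GPQR@1: {A,G} ∩ {C,G} = {G} (intersection, +0)
CGKPQR@1: {A,T} ∪ {G} = {A,G,T} (union, +1)
CK@2: {T} ∪ {A} = {A,T} (union, +1)
GR@2: {C} ∪ {A} = {A,C} (union, +1)
PQ@2: {G} ∪ {T} = {G,T} (union, +1)
GPQR@2: {A,C} ∪ {G,T} = {A,C,G,T} (union, +1)
CGKPQR@2: {A,T} ∩ {A,C,G,T} = {A,T} (intersection, +0)
CK@3: {A} ∩ {A} = {A} (intersection, +0)
GR@3: {A} ∪ {T} = {A,T} (union, +1)
PQ@3: {A} ∪ {T} = {A,T} (union, +1)
GPQR@3: {A,T} ∩ {A,T} = {A,T} (intersection, +0)
CGKPQR@3: {A} ∩ {A,T} = {A} (intersection, +0)
CK@4: {C} ∪ {A} = {A,C} (union, +1)
GR@4: {T} ∪ {A} = {A,T} (union, +1)
PQ@4: {G} ∪ {C} = {C,G} (union, +1)
GPQR@4: {A,T} ∪ {C,G} = {A,C,G,T} (union, +1)
CGKPQR@4: {A,C} ∩ {A,C,G,T} = {A,C} (intersection, +0)
CK@5: {G} ∩ {G} = {G} (intersection, +0)
GR@5: {A} ∪ {C} = {A,C} (union, +1)
PQ@5: {C} ∪ {G} = {C,G} (union, +1)
GPQR@5: {A,C} ∩ {C,G} = {C} (intersection, +0)
CGKPQR@5: {G} ∪ {C} = {C,G} (union, +1)
per-site changes: [2, 4, 4, 2, 4, 3]; total = 19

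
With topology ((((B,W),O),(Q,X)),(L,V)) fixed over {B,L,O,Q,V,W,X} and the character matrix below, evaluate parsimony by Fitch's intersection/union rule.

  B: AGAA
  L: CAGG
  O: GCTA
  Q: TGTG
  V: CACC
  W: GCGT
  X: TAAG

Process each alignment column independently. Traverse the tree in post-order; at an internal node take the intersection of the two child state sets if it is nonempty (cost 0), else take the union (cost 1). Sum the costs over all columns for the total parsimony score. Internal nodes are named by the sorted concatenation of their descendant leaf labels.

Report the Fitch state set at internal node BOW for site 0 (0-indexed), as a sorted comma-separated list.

[col 0] BW: children B:{A}, W:{G} ∪→ {A,G}; cost 1
[col 0] BOW: children BW:{A,G}, O:{G} ∩→ {G}; cost 0
[col 0] QX: children Q:{T}, X:{T} ∩→ {T}; cost 0
[col 0] BOQWX: children BOW:{G}, QX:{T} ∪→ {G,T}; cost 1
[col 0] LV: children L:{C}, V:{C} ∩→ {C}; cost 0
[col 0] BLOQVWX: children BOQWX:{G,T}, LV:{C} ∪→ {C,G,T}; cost 1
[col 1] BW: children B:{G}, W:{C} ∪→ {C,G}; cost 1
[col 1] BOW: children BW:{C,G}, O:{C} ∩→ {C}; cost 0
[col 1] QX: children Q:{G}, X:{A} ∪→ {A,G}; cost 1
[col 1] BOQWX: children BOW:{C}, QX:{A,G} ∪→ {A,C,G}; cost 1
[col 1] LV: children L:{A}, V:{A} ∩→ {A}; cost 0
[col 1] BLOQVWX: children BOQWX:{A,C,G}, LV:{A} ∩→ {A}; cost 0
[col 2] BW: children B:{A}, W:{G} ∪→ {A,G}; cost 1
[col 2] BOW: children BW:{A,G}, O:{T} ∪→ {A,G,T}; cost 1
[col 2] QX: children Q:{T}, X:{A} ∪→ {A,T}; cost 1
[col 2] BOQWX: children BOW:{A,G,T}, QX:{A,T} ∩→ {A,T}; cost 0
[col 2] LV: children L:{G}, V:{C} ∪→ {C,G}; cost 1
[col 2] BLOQVWX: children BOQWX:{A,T}, LV:{C,G} ∪→ {A,C,G,T}; cost 1
[col 3] BW: children B:{A}, W:{T} ∪→ {A,T}; cost 1
[col 3] BOW: children BW:{A,T}, O:{A} ∩→ {A}; cost 0
[col 3] QX: children Q:{G}, X:{G} ∩→ {G}; cost 0
[col 3] BOQWX: children BOW:{A}, QX:{G} ∪→ {A,G}; cost 1
[col 3] LV: children L:{G}, V:{C} ∪→ {C,G}; cost 1
[col 3] BLOQVWX: children BOQWX:{A,G}, LV:{C,G} ∩→ {G}; cost 0
per-site changes: [3, 3, 5, 3]; total = 14

G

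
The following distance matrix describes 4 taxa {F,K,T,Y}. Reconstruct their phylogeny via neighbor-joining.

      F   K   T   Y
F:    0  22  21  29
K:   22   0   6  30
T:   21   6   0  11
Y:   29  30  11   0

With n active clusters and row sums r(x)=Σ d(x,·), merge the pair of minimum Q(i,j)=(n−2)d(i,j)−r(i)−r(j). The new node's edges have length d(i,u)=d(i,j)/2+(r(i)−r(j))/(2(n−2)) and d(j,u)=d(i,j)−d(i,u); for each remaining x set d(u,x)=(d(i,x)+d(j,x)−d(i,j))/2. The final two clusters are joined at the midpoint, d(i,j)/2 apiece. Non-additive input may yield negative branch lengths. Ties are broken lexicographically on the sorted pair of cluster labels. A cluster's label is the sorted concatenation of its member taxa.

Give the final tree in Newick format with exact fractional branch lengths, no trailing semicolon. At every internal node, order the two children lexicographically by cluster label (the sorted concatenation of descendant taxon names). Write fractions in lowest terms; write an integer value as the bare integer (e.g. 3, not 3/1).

(((F:29/2,K:15/2):5,T:-5/2):27/4,Y:27/4)

iteration 1: select F,K (d=22, Q=-86); attach at lengths (29/2, 15/2); label the merged cluster FK
  updated: d(FK,T)=5/2, d(FK,Y)=37/2
iteration 2: select FK,T (d=5/2, Q=-32); attach at lengths (5, -5/2); label the merged cluster FKT
  updated: d(FKT,Y)=27/2
iteration 3: select FKT,Y (d=27/2); attach at lengths (27/4, 27/4); label the merged cluster FKTY
final tree: (((F:29/2,K:15/2):5,T:-5/2):27/4,Y:27/4)
total length: 38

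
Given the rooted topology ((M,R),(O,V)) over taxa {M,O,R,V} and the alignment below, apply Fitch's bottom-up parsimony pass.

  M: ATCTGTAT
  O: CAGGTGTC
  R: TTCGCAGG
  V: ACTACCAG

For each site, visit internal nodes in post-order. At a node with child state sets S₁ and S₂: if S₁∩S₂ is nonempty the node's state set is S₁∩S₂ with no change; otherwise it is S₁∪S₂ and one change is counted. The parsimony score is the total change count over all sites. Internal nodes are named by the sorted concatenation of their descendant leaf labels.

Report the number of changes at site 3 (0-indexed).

MR@0: {A} ∪ {T} = {A,T} (union, +1)
OV@0: {C} ∪ {A} = {A,C} (union, +1)
MORV@0: {A,T} ∩ {A,C} = {A} (intersection, +0)
MR@1: {T} ∩ {T} = {T} (intersection, +0)
OV@1: {A} ∪ {C} = {A,C} (union, +1)
MORV@1: {T} ∪ {A,C} = {A,C,T} (union, +1)
MR@2: {C} ∩ {C} = {C} (intersection, +0)
OV@2: {G} ∪ {T} = {G,T} (union, +1)
MORV@2: {C} ∪ {G,T} = {C,G,T} (union, +1)
MR@3: {T} ∪ {G} = {G,T} (union, +1)
OV@3: {G} ∪ {A} = {A,G} (union, +1)
MORV@3: {G,T} ∩ {A,G} = {G} (intersection, +0)
MR@4: {G} ∪ {C} = {C,G} (union, +1)
OV@4: {T} ∪ {C} = {C,T} (union, +1)
MORV@4: {C,G} ∩ {C,T} = {C} (intersection, +0)
MR@5: {T} ∪ {A} = {A,T} (union, +1)
OV@5: {G} ∪ {C} = {C,G} (union, +1)
MORV@5: {A,T} ∪ {C,G} = {A,C,G,T} (union, +1)
MR@6: {A} ∪ {G} = {A,G} (union, +1)
OV@6: {T} ∪ {A} = {A,T} (union, +1)
MORV@6: {A,G} ∩ {A,T} = {A} (intersection, +0)
MR@7: {T} ∪ {G} = {G,T} (union, +1)
OV@7: {C} ∪ {G} = {C,G} (union, +1)
MORV@7: {G,T} ∩ {C,G} = {G} (intersection, +0)
per-site changes: [2, 2, 2, 2, 2, 3, 2, 2]; total = 17

2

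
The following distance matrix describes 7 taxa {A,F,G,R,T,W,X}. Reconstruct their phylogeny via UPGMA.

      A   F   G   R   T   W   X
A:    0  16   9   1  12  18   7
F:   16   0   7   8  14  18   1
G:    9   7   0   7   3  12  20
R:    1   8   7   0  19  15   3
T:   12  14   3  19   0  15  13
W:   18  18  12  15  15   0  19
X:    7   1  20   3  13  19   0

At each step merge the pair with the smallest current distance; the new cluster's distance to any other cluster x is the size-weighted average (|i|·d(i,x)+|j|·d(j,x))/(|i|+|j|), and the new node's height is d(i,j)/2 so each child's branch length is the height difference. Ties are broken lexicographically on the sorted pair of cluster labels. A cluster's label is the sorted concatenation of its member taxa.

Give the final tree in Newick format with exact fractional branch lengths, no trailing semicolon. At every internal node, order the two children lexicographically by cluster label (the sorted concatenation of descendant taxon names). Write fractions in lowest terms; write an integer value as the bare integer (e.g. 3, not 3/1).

1. join A+R (d=1) ⇒ AR; edges |A|=1/2, |R|=1/2
  updated: d(AR,F)=12, d(AR,G)=8, d(AR,T)=31/2, d(AR,W)=33/2, d(AR,X)=5
2. join F+X (d=1) ⇒ FX; edges |F|=1/2, |X|=1/2
  updated: d(AR,FX)=17/2, d(FX,G)=27/2, d(FX,T)=27/2, d(FX,W)=37/2
3. join G+T (d=3) ⇒ GT; edges |G|=3/2, |T|=3/2
  updated: d(AR,GT)=47/4, d(FX,GT)=27/2, d(GT,W)=27/2
4. join AR+FX (d=17/2) ⇒ AFRX; edges |AR|=15/4, |FX|=15/4
  updated: d(AFRX,GT)=101/8, d(AFRX,W)=35/2
5. join AFRX+GT (d=101/8) ⇒ AFGRTX; edges |AFRX|=33/16, |GT|=77/16
  updated: d(AFGRTX,W)=97/6
6. join AFGRTX+W (d=97/6) ⇒ AFGRTWX; edges |AFGRTX|=85/48, |W|=97/12
final tree: ((((A:1/2,R:1/2):15/4,(F:1/2,X:1/2):15/4):33/16,(G:3/2,T:3/2):77/16):85/48,W:97/12)
total length: 1403/48

((((A:1/2,R:1/2):15/4,(F:1/2,X:1/2):15/4):33/16,(G:3/2,T:3/2):77/16):85/48,W:97/12)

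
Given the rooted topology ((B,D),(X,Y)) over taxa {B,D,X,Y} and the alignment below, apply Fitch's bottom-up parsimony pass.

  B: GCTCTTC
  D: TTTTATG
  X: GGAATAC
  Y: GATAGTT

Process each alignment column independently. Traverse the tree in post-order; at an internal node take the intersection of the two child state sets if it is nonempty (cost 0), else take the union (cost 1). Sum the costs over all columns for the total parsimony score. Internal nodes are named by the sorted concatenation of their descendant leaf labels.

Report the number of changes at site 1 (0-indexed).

3

site 0, node BD: B={G} ∪ D={T} → {G,T} (+1)
site 0, node XY: X={G} ∩ Y={G} → {G} (+0)
site 0, node BDXY: BD={G,T} ∩ XY={G} → {G} (+0)
site 1, node BD: B={C} ∪ D={T} → {C,T} (+1)
site 1, node XY: X={G} ∪ Y={A} → {A,G} (+1)
site 1, node BDXY: BD={C,T} ∪ XY={A,G} → {A,C,G,T} (+1)
site 2, node BD: B={T} ∩ D={T} → {T} (+0)
site 2, node XY: X={A} ∪ Y={T} → {A,T} (+1)
site 2, node BDXY: BD={T} ∩ XY={A,T} → {T} (+0)
site 3, node BD: B={C} ∪ D={T} → {C,T} (+1)
site 3, node XY: X={A} ∩ Y={A} → {A} (+0)
site 3, node BDXY: BD={C,T} ∪ XY={A} → {A,C,T} (+1)
site 4, node BD: B={T} ∪ D={A} → {A,T} (+1)
site 4, node XY: X={T} ∪ Y={G} → {G,T} (+1)
site 4, node BDXY: BD={A,T} ∩ XY={G,T} → {T} (+0)
site 5, node BD: B={T} ∩ D={T} → {T} (+0)
site 5, node XY: X={A} ∪ Y={T} → {A,T} (+1)
site 5, node BDXY: BD={T} ∩ XY={A,T} → {T} (+0)
site 6, node BD: B={C} ∪ D={G} → {C,G} (+1)
site 6, node XY: X={C} ∪ Y={T} → {C,T} (+1)
site 6, node BDXY: BD={C,G} ∩ XY={C,T} → {C} (+0)
per-site changes: [1, 3, 1, 2, 2, 1, 2]; total = 12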